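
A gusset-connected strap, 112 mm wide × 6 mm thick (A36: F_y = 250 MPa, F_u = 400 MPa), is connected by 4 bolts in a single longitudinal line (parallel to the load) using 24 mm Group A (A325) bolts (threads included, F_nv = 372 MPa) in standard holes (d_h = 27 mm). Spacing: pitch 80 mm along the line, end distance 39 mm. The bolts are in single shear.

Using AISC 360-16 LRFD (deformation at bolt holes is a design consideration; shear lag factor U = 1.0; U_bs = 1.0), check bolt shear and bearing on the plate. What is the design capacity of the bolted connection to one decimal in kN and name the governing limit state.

Bolt shear: A_b = π(24)²/4 = 452.39 mm². φR_n = 0.75 × 372 × 452.39 × 4 × 1 = 504.9 kN.
Bearing (6 mm plate, F_u = 400 MPa): end bolts L_c = 39 − 27/2 = 25.5, R_n = min(1.2×25.5×6×400, 2.4×24×6×400) = 73.44 kN/bolt; interior L_c = 80 − 27 = 53, R_n = 138.24 kN/bolt. φR_n = 0.75 × (1×73.44 + 3×138.24) = 366.1 kN.
Governing: min(504.9, 366.1) = 366.1 kN → bearing.

366.1 kN (bearing governs)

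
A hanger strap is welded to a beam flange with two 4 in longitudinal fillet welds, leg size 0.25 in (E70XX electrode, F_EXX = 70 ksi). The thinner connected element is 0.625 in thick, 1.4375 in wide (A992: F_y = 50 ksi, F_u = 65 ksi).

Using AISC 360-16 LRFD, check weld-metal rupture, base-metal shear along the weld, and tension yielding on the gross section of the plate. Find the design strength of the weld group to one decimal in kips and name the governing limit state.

Weld metal: throat = 0.707×0.25 = 0.17675 in, L = 2×4 = 8 in. φR_n = 0.75 × 0.6 × 70 × 0.17675 × 8 = 44.5 kips.
Base metal shear (0.625 in plate): yield φR_n = 1.0×0.6×50×0.625×8 = 150.0 kips; rupture φR_n = 0.75×0.6×65×0.625×8 = 146.3 kips; take 146.3 kips (rupture).
Tension yield (gross): A_g = 1.4375×0.625 = 0.89844 in². φR_n = 0.90 × 50 × 0.89844 = 40.4 kips.
Governing: min(44.5, 146.3, 40.4) = 40.4 kips → gross-section yield.

40.4 kips (gross-section yield governs)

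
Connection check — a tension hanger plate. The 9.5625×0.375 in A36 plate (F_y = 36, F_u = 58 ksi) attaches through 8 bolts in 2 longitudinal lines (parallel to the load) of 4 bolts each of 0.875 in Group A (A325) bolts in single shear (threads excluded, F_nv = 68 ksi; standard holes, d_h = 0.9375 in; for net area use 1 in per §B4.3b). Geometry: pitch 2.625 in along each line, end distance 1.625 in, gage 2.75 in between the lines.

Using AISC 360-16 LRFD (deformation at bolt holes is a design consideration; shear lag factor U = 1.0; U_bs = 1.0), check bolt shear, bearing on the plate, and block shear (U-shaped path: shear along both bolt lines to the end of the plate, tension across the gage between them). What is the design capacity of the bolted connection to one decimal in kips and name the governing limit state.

Bolt shear: A_b = π(0.875)²/4 = 0.60132 in². φR_n = 0.75 × 68 × 0.60132 × 8 × 1 = 245.3 kips.
Bearing (0.375 in plate, F_u = 58 ksi): end bolts L_c = 1.625 − 0.9375/2 = 1.15625, R_n = min(1.2×1.15625×0.375×58, 2.4×0.875×0.375×58) = 30.178 kips/bolt; interior L_c = 2.625 − 0.9375 = 1.6875, R_n = 44.044 kips/bolt. φR_n = 0.75 × (2×30.178 + 6×44.044) = 243.5 kips.
Block shear: shear path 2×[1.625+3×2.625] = 2×9.5 in, A_gv = 7.125, A_nv = 2×(9.5 − 3.5×1)×0.375 = 4.5 in²; tension across gage: (2.75 − 1×1)×0.375 = 0.65625 in². R_n = min(0.6×58×4.5, 0.6×36×7.125) + 1.0×58×0.65625 = min(156.6, 153.9) + 38.063 = 191.96 kips. φR_n = 0.75 × 191.96 = 144.0 kips.
Governing: min(245.3, 243.5, 144.0) = 144.0 kips → block shear.

144.0 kips (block shear governs)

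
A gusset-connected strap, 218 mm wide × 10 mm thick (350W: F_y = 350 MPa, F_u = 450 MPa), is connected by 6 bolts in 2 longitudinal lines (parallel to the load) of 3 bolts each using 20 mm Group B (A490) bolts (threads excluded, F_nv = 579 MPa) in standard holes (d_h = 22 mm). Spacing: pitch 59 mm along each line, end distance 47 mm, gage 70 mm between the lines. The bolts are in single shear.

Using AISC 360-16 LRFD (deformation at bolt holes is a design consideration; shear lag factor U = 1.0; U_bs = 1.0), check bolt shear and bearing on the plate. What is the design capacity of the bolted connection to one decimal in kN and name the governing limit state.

Bolt shear: A_b = π(20)²/4 = 314.16 mm². φR_n = 0.75 × 579 × 314.16 × 6 × 1 = 818.5 kN.
Bearing (10 mm plate, F_u = 450 MPa): end bolts L_c = 47 − 22/2 = 36, R_n = min(1.2×36×10×450, 2.4×20×10×450) = 194.4 kN/bolt; interior L_c = 59 − 22 = 37, R_n = 199.8 kN/bolt. φR_n = 0.75 × (2×194.4 + 4×199.8) = 891.0 kN.
Governing: min(818.5, 891.0) = 818.5 kN → bolt shear.

818.5 kN (bolt shear governs)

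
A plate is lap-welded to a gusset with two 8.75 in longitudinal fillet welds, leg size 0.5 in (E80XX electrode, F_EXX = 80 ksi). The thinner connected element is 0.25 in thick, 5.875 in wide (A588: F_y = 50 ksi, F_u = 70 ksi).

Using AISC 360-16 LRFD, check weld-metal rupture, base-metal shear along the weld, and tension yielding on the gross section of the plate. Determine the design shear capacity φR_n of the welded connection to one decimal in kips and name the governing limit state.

Weld metal: throat = 0.707×0.5 = 0.3535 in, L = 2×8.75 = 17.5 in. φR_n = 0.75 × 0.6 × 80 × 0.3535 × 17.5 = 222.7 kips.
Base metal shear (0.25 in plate): yield φR_n = 1.0×0.6×50×0.25×17.5 = 131.3 kips; rupture φR_n = 0.75×0.6×70×0.25×17.5 = 137.8 kips; take 131.3 kips (yield).
Tension yield (gross): A_g = 5.875×0.25 = 1.4688 in². φR_n = 0.90 × 50 × 1.4688 = 66.1 kips.
Governing: min(222.7, 131.3, 66.1) = 66.1 kips → gross-section yield.

66.1 kips (gross-section yield governs)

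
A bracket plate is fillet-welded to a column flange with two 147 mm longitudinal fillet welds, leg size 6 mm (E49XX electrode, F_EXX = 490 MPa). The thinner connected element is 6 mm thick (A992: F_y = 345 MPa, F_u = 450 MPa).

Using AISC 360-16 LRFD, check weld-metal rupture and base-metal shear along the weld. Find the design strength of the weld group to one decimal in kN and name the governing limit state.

Weld metal: throat = 0.707×6 = 4.242 mm, L = 2×147 = 294 mm. φR_n = 0.75 × 0.6 × 490 × 4.242 × 294 = 275.0 kN.
Base metal shear (6 mm plate): yield φR_n = 1.0×0.6×345×6×294 = 365.1 kN; rupture φR_n = 0.75×0.6×450×6×294 = 357.2 kN; take 357.2 kN (rupture).
Governing: min(275.0, 357.2) = 275.0 kN → weld metal.

275.0 kN (weld metal governs)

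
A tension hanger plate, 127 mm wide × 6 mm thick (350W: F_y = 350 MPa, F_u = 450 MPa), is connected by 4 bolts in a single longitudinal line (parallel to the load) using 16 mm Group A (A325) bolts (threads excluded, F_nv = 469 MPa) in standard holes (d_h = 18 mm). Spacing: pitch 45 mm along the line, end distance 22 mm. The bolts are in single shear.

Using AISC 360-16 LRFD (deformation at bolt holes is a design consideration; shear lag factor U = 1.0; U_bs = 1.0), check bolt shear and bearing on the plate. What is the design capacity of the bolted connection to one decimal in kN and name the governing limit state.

228.4 kN (bearing governs)

Bolt shear: A_b = π(16)²/4 = 201.06 mm². φR_n = 0.75 × 469 × 201.06 × 4 × 1 = 282.9 kN.
Bearing (6 mm plate, F_u = 450 MPa): end bolts L_c = 22 − 18/2 = 13, R_n = min(1.2×13×6×450, 2.4×16×6×450) = 42.12 kN/bolt; interior L_c = 45 − 18 = 27, R_n = 87.48 kN/bolt. φR_n = 0.75 × (1×42.12 + 3×87.48) = 228.4 kN.
Governing: min(282.9, 228.4) = 228.4 kN → bearing.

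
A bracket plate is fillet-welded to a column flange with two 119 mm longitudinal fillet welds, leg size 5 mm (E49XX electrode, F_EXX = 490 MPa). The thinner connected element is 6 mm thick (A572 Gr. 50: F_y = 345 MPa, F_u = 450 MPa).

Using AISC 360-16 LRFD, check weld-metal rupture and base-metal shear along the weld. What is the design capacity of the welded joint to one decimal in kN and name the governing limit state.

Weld metal: throat = 0.707×5 = 3.535 mm, L = 2×119 = 238 mm. φR_n = 0.75 × 0.6 × 490 × 3.535 × 238 = 185.5 kN.
Base metal shear (6 mm plate): yield φR_n = 1.0×0.6×345×6×238 = 295.6 kN; rupture φR_n = 0.75×0.6×450×6×238 = 289.2 kN; take 289.2 kN (rupture).
Governing: min(185.5, 289.2) = 185.5 kN → weld metal.

185.5 kN (weld metal governs)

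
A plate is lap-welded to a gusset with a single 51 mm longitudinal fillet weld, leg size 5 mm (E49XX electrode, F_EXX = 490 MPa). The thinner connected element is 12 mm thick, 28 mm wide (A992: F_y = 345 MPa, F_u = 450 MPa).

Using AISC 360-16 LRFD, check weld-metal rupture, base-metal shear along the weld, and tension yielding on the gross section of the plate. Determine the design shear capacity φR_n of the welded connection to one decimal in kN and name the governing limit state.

Weld metal: throat = 0.707×5 = 3.535 mm, L = 51 mm. φR_n = 0.75 × 0.6 × 490 × 3.535 × 51 = 39.8 kN.
Base metal shear (12 mm plate): yield φR_n = 1.0×0.6×345×12×51 = 126.7 kN; rupture φR_n = 0.75×0.6×450×12×51 = 123.9 kN; take 123.9 kN (rupture).
Tension yield (gross): A_g = 28×12 = 336 mm². φR_n = 0.90 × 345 × 336 = 104.3 kN.
Governing: min(39.8, 123.9, 104.3) = 39.8 kN → weld metal.

39.8 kN (weld metal governs)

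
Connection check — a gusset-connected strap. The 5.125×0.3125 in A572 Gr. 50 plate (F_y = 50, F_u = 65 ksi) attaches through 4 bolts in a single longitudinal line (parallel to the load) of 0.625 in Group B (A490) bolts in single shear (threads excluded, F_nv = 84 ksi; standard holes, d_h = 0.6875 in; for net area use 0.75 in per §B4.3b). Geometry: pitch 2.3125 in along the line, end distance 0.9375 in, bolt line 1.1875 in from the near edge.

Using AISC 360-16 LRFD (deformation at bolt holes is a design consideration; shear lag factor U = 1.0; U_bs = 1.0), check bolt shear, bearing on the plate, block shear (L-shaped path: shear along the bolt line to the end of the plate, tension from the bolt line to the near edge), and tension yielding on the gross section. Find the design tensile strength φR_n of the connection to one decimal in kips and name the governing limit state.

60.4 kips (block shear governs)

Bolt shear: A_b = π(0.625)²/4 = 0.3068 in². φR_n = 0.75 × 84 × 0.3068 × 4 × 1 = 77.3 kips.
Bearing (0.3125 in plate, F_u = 65 ksi): end bolts L_c = 0.9375 − 0.6875/2 = 0.59375, R_n = min(1.2×0.59375×0.3125×65, 2.4×0.625×0.3125×65) = 14.473 kips/bolt; interior L_c = 2.3125 − 0.6875 = 1.625, R_n = 30.469 kips/bolt. φR_n = 0.75 × (1×14.473 + 3×30.469) = 79.4 kips.
Block shear: shear path 1×[0.9375+3×2.3125] = 1×7.875 in, A_gv = 2.4609, A_nv = 1×(7.875 − 3.5×0.75)×0.3125 = 1.6406 in²; tension to near edge: (1.1875 − 0.5×0.75)×0.3125 = 0.25391 in². R_n = min(0.6×65×1.6406, 0.6×50×2.4609) + 1.0×65×0.25391 = min(63.983, 73.827) + 16.504 = 80.487 kips. φR_n = 0.75 × 80.487 = 60.4 kips.
Tension yield (gross): A_g = 5.125×0.3125 = 1.6016 in². φR_n = 0.90 × 50 × 1.6016 = 72.1 kips.
Governing: min(77.3, 79.4, 60.4, 72.1) = 60.4 kips → block shear.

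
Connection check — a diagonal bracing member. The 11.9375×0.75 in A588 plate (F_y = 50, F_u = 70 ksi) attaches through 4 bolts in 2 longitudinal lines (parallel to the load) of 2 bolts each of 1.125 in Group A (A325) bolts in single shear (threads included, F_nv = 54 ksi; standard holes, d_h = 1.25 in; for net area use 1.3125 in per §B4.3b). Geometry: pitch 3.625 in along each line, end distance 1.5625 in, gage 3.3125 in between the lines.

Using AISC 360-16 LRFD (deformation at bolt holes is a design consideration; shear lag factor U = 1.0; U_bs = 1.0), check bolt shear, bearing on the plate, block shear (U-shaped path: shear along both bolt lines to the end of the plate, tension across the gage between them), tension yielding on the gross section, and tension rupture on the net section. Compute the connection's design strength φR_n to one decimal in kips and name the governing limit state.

161.0 kips (bolt shear governs)

Bolt shear: A_b = π(1.125)²/4 = 0.99402 in². φR_n = 0.75 × 54 × 0.99402 × 4 × 1 = 161.0 kips.
Bearing (0.75 in plate, F_u = 70 ksi): end bolts L_c = 1.5625 − 1.25/2 = 0.9375, R_n = min(1.2×0.9375×0.75×70, 2.4×1.125×0.75×70) = 59.063 kips/bolt; interior L_c = 3.625 − 1.25 = 2.375, R_n = 141.75 kips/bolt. φR_n = 0.75 × (2×59.063 + 2×141.75) = 301.2 kips.
Block shear: shear path 2×[1.5625+1×3.625] = 2×5.1875 in, A_gv = 7.7813, A_nv = 2×(5.1875 − 1.5×1.3125)×0.75 = 4.8281 in²; tension across gage: (3.3125 − 1×1.3125)×0.75 = 1.5 in². R_n = min(0.6×70×4.8281, 0.6×50×7.7813) + 1.0×70×1.5 = min(202.78, 233.44) + 105 = 307.78 kips. φR_n = 0.75 × 307.78 = 230.8 kips.
Tension yield (gross): A_g = 11.9375×0.75 = 8.9531 in². φR_n = 0.90 × 50 × 8.9531 = 402.9 kips.
Tension rupture (net): A_n = (11.9375 − 2×1.3125)×0.75 = 6.9844 in² (U = 1.0, A_e = A_n). φR_n = 0.75 × 70 × 6.9844 = 366.7 kips.
Governing: min(161.0, 301.2, 230.8, 402.9, 366.7) = 161.0 kips → bolt shear.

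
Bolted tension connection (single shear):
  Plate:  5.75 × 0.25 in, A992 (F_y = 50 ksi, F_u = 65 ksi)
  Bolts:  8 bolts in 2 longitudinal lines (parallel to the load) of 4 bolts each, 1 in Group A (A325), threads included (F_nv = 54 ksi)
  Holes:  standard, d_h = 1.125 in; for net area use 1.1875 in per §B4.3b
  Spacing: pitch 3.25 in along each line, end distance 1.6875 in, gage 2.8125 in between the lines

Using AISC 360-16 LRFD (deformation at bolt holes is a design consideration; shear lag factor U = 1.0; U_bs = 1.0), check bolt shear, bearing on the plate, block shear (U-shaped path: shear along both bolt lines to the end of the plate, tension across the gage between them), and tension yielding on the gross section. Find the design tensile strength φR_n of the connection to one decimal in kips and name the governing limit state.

64.7 kips (gross-section yield governs)

Bolt shear: A_b = π(1)²/4 = 0.7854 in². φR_n = 0.75 × 54 × 0.7854 × 8 × 1 = 254.5 kips.
Bearing (0.25 in plate, F_u = 65 ksi): end bolts L_c = 1.6875 − 1.125/2 = 1.125, R_n = min(1.2×1.125×0.25×65, 2.4×1×0.25×65) = 21.938 kips/bolt; interior L_c = 3.25 − 1.125 = 2.125, R_n = 39 kips/bolt. φR_n = 0.75 × (2×21.938 + 6×39) = 208.4 kips.
Block shear: shear path 2×[1.6875+3×3.25] = 2×11.4375 in, A_gv = 5.7188, A_nv = 2×(11.4375 − 3.5×1.1875)×0.25 = 3.6406 in²; tension across gage: (2.8125 − 1×1.1875)×0.25 = 0.40625 in². R_n = min(0.6×65×3.6406, 0.6×50×5.7188) + 1.0×65×0.40625 = min(141.98, 171.56) + 26.406 = 168.39 kips. φR_n = 0.75 × 168.39 = 126.3 kips.
Tension yield (gross): A_g = 5.75×0.25 = 1.4375 in². φR_n = 0.90 × 50 × 1.4375 = 64.7 kips.
Governing: min(254.5, 208.4, 126.3, 64.7) = 64.7 kips → gross-section yield.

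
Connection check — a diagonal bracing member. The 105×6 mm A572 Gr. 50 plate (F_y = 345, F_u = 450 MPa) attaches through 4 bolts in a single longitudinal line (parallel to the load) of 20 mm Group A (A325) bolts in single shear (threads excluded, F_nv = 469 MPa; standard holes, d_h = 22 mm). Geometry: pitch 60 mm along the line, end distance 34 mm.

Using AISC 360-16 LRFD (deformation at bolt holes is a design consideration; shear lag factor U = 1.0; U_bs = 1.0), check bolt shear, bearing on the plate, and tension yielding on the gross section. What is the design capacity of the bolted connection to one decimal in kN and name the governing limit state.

195.6 kN (gross-section yield governs)

Bolt shear: A_b = π(20)²/4 = 314.16 mm². φR_n = 0.75 × 469 × 314.16 × 4 × 1 = 442.0 kN.
Bearing (6 mm plate, F_u = 450 MPa): end bolts L_c = 34 − 22/2 = 23, R_n = min(1.2×23×6×450, 2.4×20×6×450) = 74.52 kN/bolt; interior L_c = 60 − 22 = 38, R_n = 123.12 kN/bolt. φR_n = 0.75 × (1×74.52 + 3×123.12) = 332.9 kN.
Tension yield (gross): A_g = 105×6 = 630 mm². φR_n = 0.90 × 345 × 630 = 195.6 kN.
Governing: min(442.0, 332.9, 195.6) = 195.6 kN → gross-section yield.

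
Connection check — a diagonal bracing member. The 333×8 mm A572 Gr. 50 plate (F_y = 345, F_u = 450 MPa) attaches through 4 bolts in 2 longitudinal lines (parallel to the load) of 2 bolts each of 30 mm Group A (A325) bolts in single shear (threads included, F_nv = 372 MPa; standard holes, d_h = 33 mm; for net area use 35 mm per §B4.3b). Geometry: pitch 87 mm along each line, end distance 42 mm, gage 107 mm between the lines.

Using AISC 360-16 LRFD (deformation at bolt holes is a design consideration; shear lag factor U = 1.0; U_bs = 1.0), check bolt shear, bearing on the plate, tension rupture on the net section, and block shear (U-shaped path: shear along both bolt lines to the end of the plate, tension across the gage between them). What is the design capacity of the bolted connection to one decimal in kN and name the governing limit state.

442.3 kN (block shear governs)

Bolt shear: A_b = π(30)²/4 = 706.86 mm². φR_n = 0.75 × 372 × 706.86 × 4 × 1 = 788.9 kN.
Bearing (8 mm plate, F_u = 450 MPa): end bolts L_c = 42 − 33/2 = 25.5, R_n = min(1.2×25.5×8×450, 2.4×30×8×450) = 110.16 kN/bolt; interior L_c = 87 − 33 = 54, R_n = 233.28 kN/bolt. φR_n = 0.75 × (2×110.16 + 2×233.28) = 515.2 kN.
Tension rupture (net): A_n = (333 − 2×35)×8 = 2104 mm² (U = 1.0, A_e = A_n). φR_n = 0.75 × 450 × 2104 = 710.1 kN.
Block shear: shear path 2×[42+1×87] = 2×129 mm, A_gv = 2064, A_nv = 2×(129 − 1.5×35)×8 = 1224 mm²; tension across gage: (107 − 1×35)×8 = 576 mm². R_n = min(0.6×450×1224, 0.6×345×2064) + 1.0×450×576 = min(330.48, 427.25) + 259.2 = 589.68 kN. φR_n = 0.75 × 589.68 = 442.3 kN.
Governing: min(788.9, 515.2, 710.1, 442.3) = 442.3 kN → block shear.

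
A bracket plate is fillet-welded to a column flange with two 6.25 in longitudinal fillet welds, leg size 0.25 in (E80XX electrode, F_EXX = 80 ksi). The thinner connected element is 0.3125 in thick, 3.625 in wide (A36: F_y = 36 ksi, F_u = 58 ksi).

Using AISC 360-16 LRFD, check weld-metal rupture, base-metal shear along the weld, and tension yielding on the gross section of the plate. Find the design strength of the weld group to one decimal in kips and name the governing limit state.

Weld metal: throat = 0.707×0.25 = 0.17675 in, L = 2×6.25 = 12.5 in. φR_n = 0.75 × 0.6 × 80 × 0.17675 × 12.5 = 79.5 kips.
Base metal shear (0.3125 in plate): yield φR_n = 1.0×0.6×36×0.3125×12.5 = 84.4 kips; rupture φR_n = 0.75×0.6×58×0.3125×12.5 = 102.0 kips; take 84.4 kips (yield).
Tension yield (gross): A_g = 3.625×0.3125 = 1.1328 in². φR_n = 0.90 × 36 × 1.1328 = 36.7 kips.
Governing: min(79.5, 84.4, 36.7) = 36.7 kips → gross-section yield.

36.7 kips (gross-section yield governs)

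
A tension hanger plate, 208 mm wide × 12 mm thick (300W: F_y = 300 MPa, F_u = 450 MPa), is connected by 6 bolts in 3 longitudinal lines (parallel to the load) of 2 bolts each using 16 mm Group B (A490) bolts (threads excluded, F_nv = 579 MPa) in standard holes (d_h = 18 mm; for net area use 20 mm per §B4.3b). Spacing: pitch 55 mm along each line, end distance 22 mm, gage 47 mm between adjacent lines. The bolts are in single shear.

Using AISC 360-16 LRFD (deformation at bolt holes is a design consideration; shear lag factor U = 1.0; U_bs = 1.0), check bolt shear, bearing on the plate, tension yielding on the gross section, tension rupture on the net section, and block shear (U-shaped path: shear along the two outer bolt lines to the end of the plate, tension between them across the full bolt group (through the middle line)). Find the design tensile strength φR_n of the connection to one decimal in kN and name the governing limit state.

447.1 kN (block shear governs)

Bolt shear: A_b = π(16)²/4 = 201.06 mm². φR_n = 0.75 × 579 × 201.06 × 6 × 1 = 523.9 kN.
Bearing (12 mm plate, F_u = 450 MPa): end bolts L_c = 22 − 18/2 = 13, R_n = min(1.2×13×12×450, 2.4×16×12×450) = 84.24 kN/bolt; interior L_c = 55 − 18 = 37, R_n = 207.36 kN/bolt. φR_n = 0.75 × (3×84.24 + 3×207.36) = 656.1 kN.
Tension yield (gross): A_g = 208×12 = 2496 mm². φR_n = 0.90 × 300 × 2496 = 673.9 kN.
Tension rupture (net): A_n = (208 − 3×20)×12 = 1776 mm² (U = 1.0, A_e = A_n). φR_n = 0.75 × 450 × 1776 = 599.4 kN.
Block shear: shear path 2×[22+1×55] = 2×77 mm, A_gv = 1848, A_nv = 2×(77 − 1.5×20)×12 = 1128 mm²; tension across gage: (94 − 2×20)×12 = 648 mm². R_n = min(0.6×450×1128, 0.6×300×1848) + 1.0×450×648 = min(304.56, 332.64) + 291.6 = 596.16 kN. φR_n = 0.75 × 596.16 = 447.1 kN.
Governing: min(523.9, 656.1, 673.9, 599.4, 447.1) = 447.1 kN → block shear.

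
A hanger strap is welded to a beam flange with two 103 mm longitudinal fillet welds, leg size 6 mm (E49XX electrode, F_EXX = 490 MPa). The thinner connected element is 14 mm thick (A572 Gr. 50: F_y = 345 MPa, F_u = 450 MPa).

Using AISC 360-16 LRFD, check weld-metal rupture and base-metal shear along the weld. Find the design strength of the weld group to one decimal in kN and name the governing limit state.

192.7 kN (weld metal governs)

Weld metal: throat = 0.707×6 = 4.242 mm, L = 2×103 = 206 mm. φR_n = 0.75 × 0.6 × 490 × 4.242 × 206 = 192.7 kN.
Base metal shear (14 mm plate): yield φR_n = 1.0×0.6×345×14×206 = 597.0 kN; rupture φR_n = 0.75×0.6×450×14×206 = 584.0 kN; take 584.0 kN (rupture).
Governing: min(192.7, 584.0) = 192.7 kN → weld metal.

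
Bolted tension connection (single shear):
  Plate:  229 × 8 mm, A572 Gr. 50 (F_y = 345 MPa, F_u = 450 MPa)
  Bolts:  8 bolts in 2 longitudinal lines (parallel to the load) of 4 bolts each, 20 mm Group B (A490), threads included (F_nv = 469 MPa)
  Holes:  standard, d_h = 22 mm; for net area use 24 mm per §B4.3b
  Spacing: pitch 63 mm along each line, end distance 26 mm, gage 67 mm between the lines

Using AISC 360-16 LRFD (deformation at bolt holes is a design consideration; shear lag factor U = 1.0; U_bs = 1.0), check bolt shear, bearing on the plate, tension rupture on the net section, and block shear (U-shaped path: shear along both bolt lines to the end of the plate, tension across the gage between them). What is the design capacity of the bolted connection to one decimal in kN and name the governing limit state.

Bolt shear: A_b = π(20)²/4 = 314.16 mm². φR_n = 0.75 × 469 × 314.16 × 8 × 1 = 884.0 kN.
Bearing (8 mm plate, F_u = 450 MPa): end bolts L_c = 26 − 22/2 = 15, R_n = min(1.2×15×8×450, 2.4×20×8×450) = 64.8 kN/bolt; interior L_c = 63 − 22 = 41, R_n = 172.8 kN/bolt. φR_n = 0.75 × (2×64.8 + 6×172.8) = 874.8 kN.
Tension rupture (net): A_n = (229 − 2×24)×8 = 1448 mm² (U = 1.0, A_e = A_n). φR_n = 0.75 × 450 × 1448 = 488.7 kN.
Block shear: shear path 2×[26+3×63] = 2×215 mm, A_gv = 3440, A_nv = 2×(215 − 3.5×24)×8 = 2096 mm²; tension across gage: (67 − 1×24)×8 = 344 mm². R_n = min(0.6×450×2096, 0.6×345×3440) + 1.0×450×344 = min(565.92, 712.08) + 154.8 = 720.72 kN. φR_n = 0.75 × 720.72 = 540.5 kN.
Governing: min(884.0, 874.8, 488.7, 540.5) = 488.7 kN → net-section rupture.

488.7 kN (net-section rupture governs)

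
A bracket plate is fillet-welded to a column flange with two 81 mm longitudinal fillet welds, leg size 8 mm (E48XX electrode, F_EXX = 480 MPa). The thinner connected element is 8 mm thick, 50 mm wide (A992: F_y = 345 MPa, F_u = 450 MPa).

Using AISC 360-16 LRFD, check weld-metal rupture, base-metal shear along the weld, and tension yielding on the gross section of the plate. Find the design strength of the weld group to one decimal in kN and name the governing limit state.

124.2 kN (gross-section yield governs)

Weld metal: throat = 0.707×8 = 5.656 mm, L = 2×81 = 162 mm. φR_n = 0.75 × 0.6 × 480 × 5.656 × 162 = 197.9 kN.
Base metal shear (8 mm plate): yield φR_n = 1.0×0.6×345×8×162 = 268.3 kN; rupture φR_n = 0.75×0.6×450×8×162 = 262.4 kN; take 262.4 kN (rupture).
Tension yield (gross): A_g = 50×8 = 400 mm². φR_n = 0.90 × 345 × 400 = 124.2 kN.
Governing: min(197.9, 262.4, 124.2) = 124.2 kN → gross-section yield.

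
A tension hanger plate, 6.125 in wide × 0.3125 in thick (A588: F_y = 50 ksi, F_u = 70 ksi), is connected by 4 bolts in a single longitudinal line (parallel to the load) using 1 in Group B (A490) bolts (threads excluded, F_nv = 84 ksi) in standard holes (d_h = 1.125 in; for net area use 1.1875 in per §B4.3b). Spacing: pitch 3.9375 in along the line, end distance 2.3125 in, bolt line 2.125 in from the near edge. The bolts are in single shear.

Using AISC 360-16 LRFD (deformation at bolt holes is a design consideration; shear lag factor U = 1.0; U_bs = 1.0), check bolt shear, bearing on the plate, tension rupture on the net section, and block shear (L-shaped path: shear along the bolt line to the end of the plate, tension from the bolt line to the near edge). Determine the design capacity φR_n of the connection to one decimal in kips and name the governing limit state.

81.0 kips (net-section rupture governs)

Bolt shear: A_b = π(1)²/4 = 0.7854 in². φR_n = 0.75 × 84 × 0.7854 × 4 × 1 = 197.9 kips.
Bearing (0.3125 in plate, F_u = 70 ksi): end bolts L_c = 2.3125 − 1.125/2 = 1.75, R_n = min(1.2×1.75×0.3125×70, 2.4×1×0.3125×70) = 45.938 kips/bolt; interior L_c = 3.9375 − 1.125 = 2.8125, R_n = 52.5 kips/bolt. φR_n = 0.75 × (1×45.938 + 3×52.5) = 152.6 kips.
Tension rupture (net): A_n = (6.125 − 1×1.1875)×0.3125 = 1.543 in² (U = 1.0, A_e = A_n). φR_n = 0.75 × 70 × 1.543 = 81.0 kips.
Block shear: shear path 1×[2.3125+3×3.9375] = 1×14.125 in, A_gv = 4.4141, A_nv = 1×(14.125 − 3.5×1.1875)×0.3125 = 3.1152 in²; tension to near edge: (2.125 − 0.5×1.1875)×0.3125 = 0.47852 in². R_n = min(0.6×70×3.1152, 0.6×50×4.4141) + 1.0×70×0.47852 = min(130.84, 132.42) + 33.496 = 164.34 kips. φR_n = 0.75 × 164.34 = 123.3 kips.
Governing: min(197.9, 152.6, 81.0, 123.3) = 81.0 kips → net-section rupture.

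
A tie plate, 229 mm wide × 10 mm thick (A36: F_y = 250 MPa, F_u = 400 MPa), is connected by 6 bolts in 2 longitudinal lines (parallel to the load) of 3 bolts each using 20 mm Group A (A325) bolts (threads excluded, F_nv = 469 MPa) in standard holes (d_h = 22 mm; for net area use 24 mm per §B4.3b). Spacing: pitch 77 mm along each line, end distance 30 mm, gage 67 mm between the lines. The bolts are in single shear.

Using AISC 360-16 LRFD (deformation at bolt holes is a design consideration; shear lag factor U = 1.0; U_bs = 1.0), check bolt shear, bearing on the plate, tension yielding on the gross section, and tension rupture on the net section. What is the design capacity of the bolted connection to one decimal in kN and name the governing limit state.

Bolt shear: A_b = π(20)²/4 = 314.16 mm². φR_n = 0.75 × 469 × 314.16 × 6 × 1 = 663.0 kN.
Bearing (10 mm plate, F_u = 400 MPa): end bolts L_c = 30 − 22/2 = 19, R_n = min(1.2×19×10×400, 2.4×20×10×400) = 91.2 kN/bolt; interior L_c = 77 − 22 = 55, R_n = 192 kN/bolt. φR_n = 0.75 × (2×91.2 + 4×192) = 712.8 kN.
Tension yield (gross): A_g = 229×10 = 2290 mm². φR_n = 0.90 × 250 × 2290 = 515.3 kN.
Tension rupture (net): A_n = (229 − 2×24)×10 = 1810 mm² (U = 1.0, A_e = A_n). φR_n = 0.75 × 400 × 1810 = 543.0 kN.
Governing: min(663.0, 712.8, 515.3, 543.0) = 515.3 kN → gross-section yield.

515.3 kN (gross-section yield governs)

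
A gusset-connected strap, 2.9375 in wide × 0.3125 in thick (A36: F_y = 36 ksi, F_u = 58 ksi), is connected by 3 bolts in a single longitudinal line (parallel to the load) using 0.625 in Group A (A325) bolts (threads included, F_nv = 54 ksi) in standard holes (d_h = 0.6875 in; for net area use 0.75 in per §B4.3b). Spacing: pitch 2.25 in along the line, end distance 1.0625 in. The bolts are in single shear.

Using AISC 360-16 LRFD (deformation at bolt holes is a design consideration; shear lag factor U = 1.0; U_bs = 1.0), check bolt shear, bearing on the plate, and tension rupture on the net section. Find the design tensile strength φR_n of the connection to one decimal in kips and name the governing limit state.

Bolt shear: A_b = π(0.625)²/4 = 0.3068 in². φR_n = 0.75 × 54 × 0.3068 × 3 × 1 = 37.3 kips.
Bearing (0.3125 in plate, F_u = 58 ksi): end bolts L_c = 1.0625 − 0.6875/2 = 0.71875, R_n = min(1.2×0.71875×0.3125×58, 2.4×0.625×0.3125×58) = 15.633 kips/bolt; interior L_c = 2.25 − 0.6875 = 1.5625, R_n = 27.188 kips/bolt. φR_n = 0.75 × (1×15.633 + 2×27.188) = 52.5 kips.
Tension rupture (net): A_n = (2.9375 − 1×0.75)×0.3125 = 0.68359 in² (U = 1.0, A_e = A_n). φR_n = 0.75 × 58 × 0.68359 = 29.7 kips.
Governing: min(37.3, 52.5, 29.7) = 29.7 kips → net-section rupture.

29.7 kips (net-section rupture governs)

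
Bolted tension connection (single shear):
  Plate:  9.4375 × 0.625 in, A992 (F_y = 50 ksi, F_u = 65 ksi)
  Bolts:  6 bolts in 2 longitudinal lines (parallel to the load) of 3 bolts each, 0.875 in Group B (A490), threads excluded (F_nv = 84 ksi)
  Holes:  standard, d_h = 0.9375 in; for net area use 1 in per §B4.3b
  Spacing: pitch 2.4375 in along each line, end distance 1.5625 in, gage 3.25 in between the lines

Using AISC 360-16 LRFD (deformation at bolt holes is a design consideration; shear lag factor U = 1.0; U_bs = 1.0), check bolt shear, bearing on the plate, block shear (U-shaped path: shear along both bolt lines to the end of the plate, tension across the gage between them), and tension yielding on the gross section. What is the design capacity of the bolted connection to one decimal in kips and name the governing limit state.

212.5 kips (block shear governs)

Bolt shear: A_b = π(0.875)²/4 = 0.60132 in². φR_n = 0.75 × 84 × 0.60132 × 6 × 1 = 227.3 kips.
Bearing (0.625 in plate, F_u = 65 ksi): end bolts L_c = 1.5625 − 0.9375/2 = 1.09375, R_n = min(1.2×1.09375×0.625×65, 2.4×0.875×0.625×65) = 53.32 kips/bolt; interior L_c = 2.4375 − 0.9375 = 1.5, R_n = 73.125 kips/bolt. φR_n = 0.75 × (2×53.32 + 4×73.125) = 299.4 kips.
Block shear: shear path 2×[1.5625+2×2.4375] = 2×6.4375 in, A_gv = 8.0469, A_nv = 2×(6.4375 − 2.5×1)×0.625 = 4.9219 in²; tension across gage: (3.25 − 1×1)×0.625 = 1.4063 in². R_n = min(0.6×65×4.9219, 0.6×50×8.0469) + 1.0×65×1.4063 = min(191.95, 241.41) + 91.41 = 283.36 kips. φR_n = 0.75 × 283.36 = 212.5 kips.
Tension yield (gross): A_g = 9.4375×0.625 = 5.8984 in². φR_n = 0.90 × 50 × 5.8984 = 265.4 kips.
Governing: min(227.3, 299.4, 212.5, 265.4) = 212.5 kips → block shear.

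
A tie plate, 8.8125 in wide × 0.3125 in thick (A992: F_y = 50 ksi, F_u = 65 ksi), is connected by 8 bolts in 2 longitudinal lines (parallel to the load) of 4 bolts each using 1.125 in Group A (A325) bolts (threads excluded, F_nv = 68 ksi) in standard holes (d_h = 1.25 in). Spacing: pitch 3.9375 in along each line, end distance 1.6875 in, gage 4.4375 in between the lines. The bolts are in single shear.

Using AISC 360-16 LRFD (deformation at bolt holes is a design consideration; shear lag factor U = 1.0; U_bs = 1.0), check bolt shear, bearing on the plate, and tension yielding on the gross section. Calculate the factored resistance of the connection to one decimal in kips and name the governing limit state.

123.9 kips (gross-section yield governs)

Bolt shear: A_b = π(1.125)²/4 = 0.99402 in². φR_n = 0.75 × 68 × 0.99402 × 8 × 1 = 405.6 kips.
Bearing (0.3125 in plate, F_u = 65 ksi): end bolts L_c = 1.6875 − 1.25/2 = 1.0625, R_n = min(1.2×1.0625×0.3125×65, 2.4×1.125×0.3125×65) = 25.898 kips/bolt; interior L_c = 3.9375 − 1.25 = 2.6875, R_n = 54.844 kips/bolt. φR_n = 0.75 × (2×25.898 + 6×54.844) = 285.6 kips.
Tension yield (gross): A_g = 8.8125×0.3125 = 2.7539 in². φR_n = 0.90 × 50 × 2.7539 = 123.9 kips.
Governing: min(405.6, 285.6, 123.9) = 123.9 kips → gross-section yield.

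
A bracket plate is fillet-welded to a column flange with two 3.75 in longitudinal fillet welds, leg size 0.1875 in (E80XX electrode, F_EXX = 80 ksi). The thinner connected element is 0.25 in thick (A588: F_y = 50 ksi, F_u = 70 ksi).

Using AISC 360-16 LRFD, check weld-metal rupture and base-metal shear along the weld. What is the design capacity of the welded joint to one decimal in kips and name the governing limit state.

Weld metal: throat = 0.707×0.1875 = 0.13256 in, L = 2×3.75 = 7.5 in. φR_n = 0.75 × 0.6 × 80 × 0.13256 × 7.5 = 35.8 kips.
Base metal shear (0.25 in plate): yield φR_n = 1.0×0.6×50×0.25×7.5 = 56.3 kips; rupture φR_n = 0.75×0.6×70×0.25×7.5 = 59.1 kips; take 56.3 kips (yield).
Governing: min(35.8, 56.3) = 35.8 kips → weld metal.

35.8 kips (weld metal governs)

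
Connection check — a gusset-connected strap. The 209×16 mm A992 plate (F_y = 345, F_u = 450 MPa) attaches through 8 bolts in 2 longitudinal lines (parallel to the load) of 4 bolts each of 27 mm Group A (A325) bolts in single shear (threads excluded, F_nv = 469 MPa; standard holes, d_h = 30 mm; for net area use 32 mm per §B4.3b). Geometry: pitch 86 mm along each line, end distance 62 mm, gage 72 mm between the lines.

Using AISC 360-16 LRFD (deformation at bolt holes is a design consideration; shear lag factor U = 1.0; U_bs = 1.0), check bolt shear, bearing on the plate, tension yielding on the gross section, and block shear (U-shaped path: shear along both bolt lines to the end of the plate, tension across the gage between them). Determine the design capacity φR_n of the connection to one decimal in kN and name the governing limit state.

1038.3 kN (gross-section yield governs)

Bolt shear: A_b = π(27)²/4 = 572.56 mm². φR_n = 0.75 × 469 × 572.56 × 8 × 1 = 1611.2 kN.
Bearing (16 mm plate, F_u = 450 MPa): end bolts L_c = 62 − 30/2 = 47, R_n = min(1.2×47×16×450, 2.4×27×16×450) = 406.08 kN/bolt; interior L_c = 86 − 30 = 56, R_n = 466.56 kN/bolt. φR_n = 0.75 × (2×406.08 + 6×466.56) = 2708.6 kN.
Tension yield (gross): A_g = 209×16 = 3344 mm². φR_n = 0.90 × 345 × 3344 = 1038.3 kN.
Block shear: shear path 2×[62+3×86] = 2×320 mm, A_gv = 10240, A_nv = 2×(320 − 3.5×32)×16 = 6656 mm²; tension across gage: (72 − 1×32)×16 = 640 mm². R_n = min(0.6×450×6656, 0.6×345×10240) + 1.0×450×640 = min(1797.1, 2119.7) + 288 = 2085.1 kN. φR_n = 0.75 × 2085.1 = 1563.8 kN.
Governing: min(1611.2, 2708.6, 1038.3, 1563.8) = 1038.3 kN → gross-section yield.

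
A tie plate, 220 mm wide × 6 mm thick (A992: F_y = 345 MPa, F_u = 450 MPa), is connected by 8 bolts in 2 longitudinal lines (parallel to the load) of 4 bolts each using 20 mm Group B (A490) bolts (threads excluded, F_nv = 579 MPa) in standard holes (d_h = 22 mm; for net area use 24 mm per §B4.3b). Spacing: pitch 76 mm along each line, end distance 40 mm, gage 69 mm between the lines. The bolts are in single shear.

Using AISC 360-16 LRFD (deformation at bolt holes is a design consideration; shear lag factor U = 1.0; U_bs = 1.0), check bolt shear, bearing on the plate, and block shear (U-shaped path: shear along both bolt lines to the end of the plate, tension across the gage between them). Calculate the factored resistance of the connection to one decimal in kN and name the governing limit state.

538.2 kN (block shear governs)

Bolt shear: A_b = π(20)²/4 = 314.16 mm². φR_n = 0.75 × 579 × 314.16 × 8 × 1 = 1091.4 kN.
Bearing (6 mm plate, F_u = 450 MPa): end bolts L_c = 40 − 22/2 = 29, R_n = min(1.2×29×6×450, 2.4×20×6×450) = 93.96 kN/bolt; interior L_c = 76 − 22 = 54, R_n = 129.6 kN/bolt. φR_n = 0.75 × (2×93.96 + 6×129.6) = 724.1 kN.
Block shear: shear path 2×[40+3×76] = 2×268 mm, A_gv = 3216, A_nv = 2×(268 − 3.5×24)×6 = 2208 mm²; tension across gage: (69 − 1×24)×6 = 270 mm². R_n = min(0.6×450×2208, 0.6×345×3216) + 1.0×450×270 = min(596.16, 665.71) + 121.5 = 717.66 kN. φR_n = 0.75 × 717.66 = 538.2 kN.
Governing: min(1091.4, 724.1, 538.2) = 538.2 kN → block shear.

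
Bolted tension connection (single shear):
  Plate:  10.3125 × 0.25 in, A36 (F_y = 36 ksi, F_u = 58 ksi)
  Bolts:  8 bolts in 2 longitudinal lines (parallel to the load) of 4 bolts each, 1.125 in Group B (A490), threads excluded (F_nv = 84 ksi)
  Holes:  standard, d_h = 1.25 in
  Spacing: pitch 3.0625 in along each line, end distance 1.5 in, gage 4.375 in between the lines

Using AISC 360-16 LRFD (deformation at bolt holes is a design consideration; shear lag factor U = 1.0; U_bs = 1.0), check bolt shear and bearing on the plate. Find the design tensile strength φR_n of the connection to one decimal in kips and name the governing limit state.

164.8 kips (bearing governs)

Bolt shear: A_b = π(1.125)²/4 = 0.99402 in². φR_n = 0.75 × 84 × 0.99402 × 8 × 1 = 501.0 kips.
Bearing (0.25 in plate, F_u = 58 ksi): end bolts L_c = 1.5 − 1.25/2 = 0.875, R_n = min(1.2×0.875×0.25×58, 2.4×1.125×0.25×58) = 15.225 kips/bolt; interior L_c = 3.0625 − 1.25 = 1.8125, R_n = 31.538 kips/bolt. φR_n = 0.75 × (2×15.225 + 6×31.538) = 164.8 kips.
Governing: min(501.0, 164.8) = 164.8 kips → bearing.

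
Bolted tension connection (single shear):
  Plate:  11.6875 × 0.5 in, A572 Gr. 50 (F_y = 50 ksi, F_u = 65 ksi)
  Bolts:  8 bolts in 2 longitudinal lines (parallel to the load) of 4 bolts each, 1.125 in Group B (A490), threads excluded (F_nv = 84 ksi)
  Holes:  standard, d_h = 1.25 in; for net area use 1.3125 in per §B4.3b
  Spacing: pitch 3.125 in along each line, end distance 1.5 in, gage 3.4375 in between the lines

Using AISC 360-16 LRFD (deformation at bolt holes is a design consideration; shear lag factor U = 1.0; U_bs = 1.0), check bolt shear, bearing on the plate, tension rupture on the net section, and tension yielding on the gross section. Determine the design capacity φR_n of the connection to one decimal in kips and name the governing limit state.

220.9 kips (net-section rupture governs)

Bolt shear: A_b = π(1.125)²/4 = 0.99402 in². φR_n = 0.75 × 84 × 0.99402 × 8 × 1 = 501.0 kips.
Bearing (0.5 in plate, F_u = 65 ksi): end bolts L_c = 1.5 − 1.25/2 = 0.875, R_n = min(1.2×0.875×0.5×65, 2.4×1.125×0.5×65) = 34.125 kips/bolt; interior L_c = 3.125 − 1.25 = 1.875, R_n = 73.125 kips/bolt. φR_n = 0.75 × (2×34.125 + 6×73.125) = 380.3 kips.
Tension rupture (net): A_n = (11.6875 − 2×1.3125)×0.5 = 4.5313 in² (U = 1.0, A_e = A_n). φR_n = 0.75 × 65 × 4.5313 = 220.9 kips.
Tension yield (gross): A_g = 11.6875×0.5 = 5.8438 in². φR_n = 0.90 × 50 × 5.8438 = 263.0 kips.
Governing: min(501.0, 380.3, 220.9, 263.0) = 220.9 kips → net-section rupture.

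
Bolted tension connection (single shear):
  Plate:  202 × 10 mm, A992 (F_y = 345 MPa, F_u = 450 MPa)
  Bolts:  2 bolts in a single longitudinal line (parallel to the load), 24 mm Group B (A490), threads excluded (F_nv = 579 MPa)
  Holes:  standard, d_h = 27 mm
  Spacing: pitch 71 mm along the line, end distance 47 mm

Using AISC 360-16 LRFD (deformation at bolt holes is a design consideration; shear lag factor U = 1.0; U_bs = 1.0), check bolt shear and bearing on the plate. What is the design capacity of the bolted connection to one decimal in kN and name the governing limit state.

313.9 kN (bearing governs)

Bolt shear: A_b = π(24)²/4 = 452.39 mm². φR_n = 0.75 × 579 × 452.39 × 2 × 1 = 392.9 kN.
Bearing (10 mm plate, F_u = 450 MPa): end bolts L_c = 47 − 27/2 = 33.5, R_n = min(1.2×33.5×10×450, 2.4×24×10×450) = 180.9 kN/bolt; interior L_c = 71 − 27 = 44, R_n = 237.6 kN/bolt. φR_n = 0.75 × (1×180.9 + 1×237.6) = 313.9 kN.
Governing: min(392.9, 313.9) = 313.9 kN → bearing.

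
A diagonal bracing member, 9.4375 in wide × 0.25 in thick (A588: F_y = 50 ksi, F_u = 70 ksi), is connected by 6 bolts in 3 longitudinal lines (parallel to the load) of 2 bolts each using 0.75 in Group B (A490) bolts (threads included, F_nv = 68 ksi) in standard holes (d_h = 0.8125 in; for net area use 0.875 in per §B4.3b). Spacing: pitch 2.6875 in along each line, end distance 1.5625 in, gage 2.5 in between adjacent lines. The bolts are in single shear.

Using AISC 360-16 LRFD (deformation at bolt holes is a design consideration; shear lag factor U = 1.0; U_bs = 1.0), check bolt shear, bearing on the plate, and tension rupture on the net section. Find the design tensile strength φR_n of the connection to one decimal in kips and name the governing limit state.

Bolt shear: A_b = π(0.75)²/4 = 0.44179 in². φR_n = 0.75 × 68 × 0.44179 × 6 × 1 = 135.2 kips.
Bearing (0.25 in plate, F_u = 70 ksi): end bolts L_c = 1.5625 − 0.8125/2 = 1.15625, R_n = min(1.2×1.15625×0.25×70, 2.4×0.75×0.25×70) = 24.281 kips/bolt; interior L_c = 2.6875 − 0.8125 = 1.875, R_n = 31.5 kips/bolt. φR_n = 0.75 × (3×24.281 + 3×31.5) = 125.5 kips.
Tension rupture (net): A_n = (9.4375 − 3×0.875)×0.25 = 1.7031 in² (U = 1.0, A_e = A_n). φR_n = 0.75 × 70 × 1.7031 = 89.4 kips.
Governing: min(135.2, 125.5, 89.4) = 89.4 kips → net-section rupture.

89.4 kips (net-section rupture governs)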